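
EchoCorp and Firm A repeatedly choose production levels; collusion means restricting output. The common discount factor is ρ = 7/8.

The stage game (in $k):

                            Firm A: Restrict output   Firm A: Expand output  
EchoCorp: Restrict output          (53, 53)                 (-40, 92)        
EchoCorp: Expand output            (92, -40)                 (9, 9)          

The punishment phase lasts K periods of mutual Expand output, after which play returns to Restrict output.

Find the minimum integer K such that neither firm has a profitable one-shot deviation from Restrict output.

Need Σ_{k=1}^{K} ρ^k ≥ (92−53)/(53−9) = 0.8864 at ρ = 7/8.
At K = 1 the sum is 0.8750 < 0.8864; at K = 2 it is 1.6406 ≥ 0.8864.
So the minimum punishment length is K = 2.

2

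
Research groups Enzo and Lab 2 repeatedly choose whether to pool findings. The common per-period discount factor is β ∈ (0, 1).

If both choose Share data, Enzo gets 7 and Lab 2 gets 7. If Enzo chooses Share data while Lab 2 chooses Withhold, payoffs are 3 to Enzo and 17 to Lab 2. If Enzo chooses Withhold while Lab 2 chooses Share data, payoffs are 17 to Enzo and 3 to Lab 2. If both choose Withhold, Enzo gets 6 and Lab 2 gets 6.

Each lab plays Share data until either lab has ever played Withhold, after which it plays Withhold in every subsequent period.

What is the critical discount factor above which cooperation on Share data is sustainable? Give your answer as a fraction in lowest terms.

Under grim trigger the critical discount factor is (T−C)/(T−P) with T = 17, C = 7, P = 6.
β* = (17−7)/(17−6) = 10/11.

10/11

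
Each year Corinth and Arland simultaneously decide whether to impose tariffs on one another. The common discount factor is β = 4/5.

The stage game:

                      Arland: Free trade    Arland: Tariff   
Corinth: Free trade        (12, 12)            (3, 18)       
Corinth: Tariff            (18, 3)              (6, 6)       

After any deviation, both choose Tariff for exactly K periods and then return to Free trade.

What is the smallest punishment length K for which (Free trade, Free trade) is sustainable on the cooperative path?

2

Need Σ_{k=1}^{K} β^k ≥ (18−12)/(12−6) = 1.0000 at β = 4/5.
At K = 1 the sum is 0.8000 < 1.0000; at K = 2 it is 1.4400 ≥ 1.0000.
So the minimum punishment length is K = 2.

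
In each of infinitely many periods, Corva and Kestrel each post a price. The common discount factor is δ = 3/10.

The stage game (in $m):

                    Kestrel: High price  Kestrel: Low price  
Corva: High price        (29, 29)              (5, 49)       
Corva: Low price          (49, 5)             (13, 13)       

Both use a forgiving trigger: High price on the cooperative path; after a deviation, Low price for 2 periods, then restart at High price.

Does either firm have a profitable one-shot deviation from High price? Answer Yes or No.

A one-shot deviation gives 49 now, then 13 for 2 periods, then back to 29.
Gain from deviating: (49−29) today; loss: (29−13) in each of the next 2 periods.
No-deviation condition: (29−13)(δ+…+δ^2) ≥ 49−29, i.e. δ+…+δ^2 ≥ 5/4.
At δ = 3/10: δ+…+δ^2 = 0.3900 < 1.2500.
So cooperation is not sustainable.

Yes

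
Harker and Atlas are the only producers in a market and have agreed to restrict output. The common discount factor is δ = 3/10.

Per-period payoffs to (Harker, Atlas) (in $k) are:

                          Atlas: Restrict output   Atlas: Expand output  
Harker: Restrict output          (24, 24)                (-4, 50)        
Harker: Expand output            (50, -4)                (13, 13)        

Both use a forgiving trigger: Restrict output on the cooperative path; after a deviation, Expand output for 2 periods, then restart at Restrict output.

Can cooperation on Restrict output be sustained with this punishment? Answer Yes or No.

IC: δ+…+δ^2 ≥ (50−24)/(24−13) = 26/11.
At δ = 3/10: partial sum = 0.3900 < 2.3636. Cooperation not sustainable.

No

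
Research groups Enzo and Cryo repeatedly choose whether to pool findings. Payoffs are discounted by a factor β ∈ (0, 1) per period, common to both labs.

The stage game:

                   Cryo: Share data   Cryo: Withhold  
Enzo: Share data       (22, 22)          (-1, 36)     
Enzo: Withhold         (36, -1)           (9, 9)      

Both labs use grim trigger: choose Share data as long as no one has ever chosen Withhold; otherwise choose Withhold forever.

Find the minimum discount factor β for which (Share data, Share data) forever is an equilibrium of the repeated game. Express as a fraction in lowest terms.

14/27

Cooperation forever yields 22 each period: 22/(1−β).
Deviating yields 36 once, then 9 forever: 36 + 9β/(1−β).
No profitable deviation requires 22/(1−β) ≥ 36 + 9β/(1−β).
Multiplying by (1−β): 22 ≥ 36(1−β) + 9β = 36 − 27β.
So 27β ≥ 14, i.e. β ≥ 14/27.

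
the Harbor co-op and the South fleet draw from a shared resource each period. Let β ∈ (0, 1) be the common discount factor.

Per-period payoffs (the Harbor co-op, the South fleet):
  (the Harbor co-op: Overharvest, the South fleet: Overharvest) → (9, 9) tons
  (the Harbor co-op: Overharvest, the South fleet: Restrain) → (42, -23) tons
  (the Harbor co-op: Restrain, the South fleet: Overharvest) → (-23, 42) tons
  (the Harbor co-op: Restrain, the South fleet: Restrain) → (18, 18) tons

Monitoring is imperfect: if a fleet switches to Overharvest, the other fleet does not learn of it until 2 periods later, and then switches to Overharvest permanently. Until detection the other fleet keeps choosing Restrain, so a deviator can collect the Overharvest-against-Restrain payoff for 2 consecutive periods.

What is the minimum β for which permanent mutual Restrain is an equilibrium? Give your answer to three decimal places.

0.853

The best deviation is to choose Overharvest for all 2 undetected periods, earning 42 each, then 9 forever once detected.
Deviation value: 42(1−β^2)/(1−β) + 9β^2/(1−β); cooperation value: 18/(1−β).
IC: 18 ≥ 42(1−β^2) + 9β^2 = 42 − 33β^2.
So β^2 ≥ 24/33 = 8/11, giving β ≥ (8/11)^(1/2) ≈ 0.853.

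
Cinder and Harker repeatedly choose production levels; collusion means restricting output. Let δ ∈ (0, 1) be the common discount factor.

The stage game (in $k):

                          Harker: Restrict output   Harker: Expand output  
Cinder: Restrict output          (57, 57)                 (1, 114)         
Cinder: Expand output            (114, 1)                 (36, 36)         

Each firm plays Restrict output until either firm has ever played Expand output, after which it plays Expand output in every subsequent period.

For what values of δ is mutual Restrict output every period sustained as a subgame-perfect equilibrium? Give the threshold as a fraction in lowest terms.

Under grim trigger the critical discount factor is (T−C)/(T−P) with T = 114, C = 57, P = 36.
δ* = (114−57)/(114−36) = 57/78 = 19/26.

19/26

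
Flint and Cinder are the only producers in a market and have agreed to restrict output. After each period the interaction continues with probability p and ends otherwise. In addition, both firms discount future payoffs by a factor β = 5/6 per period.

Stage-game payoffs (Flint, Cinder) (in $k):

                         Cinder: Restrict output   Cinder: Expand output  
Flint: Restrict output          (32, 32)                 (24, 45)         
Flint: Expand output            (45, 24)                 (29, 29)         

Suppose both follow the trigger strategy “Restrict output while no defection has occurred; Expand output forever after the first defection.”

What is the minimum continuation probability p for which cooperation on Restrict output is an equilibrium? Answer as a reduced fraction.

Expected continuation weight on next period's payoff is β·p = 5/6·p, which plays the role of the discount factor.
Cooperation requires 5/6·p ≥ (45−32)/(45−29) = 13/16, hence p ≥ 39/40.

39/40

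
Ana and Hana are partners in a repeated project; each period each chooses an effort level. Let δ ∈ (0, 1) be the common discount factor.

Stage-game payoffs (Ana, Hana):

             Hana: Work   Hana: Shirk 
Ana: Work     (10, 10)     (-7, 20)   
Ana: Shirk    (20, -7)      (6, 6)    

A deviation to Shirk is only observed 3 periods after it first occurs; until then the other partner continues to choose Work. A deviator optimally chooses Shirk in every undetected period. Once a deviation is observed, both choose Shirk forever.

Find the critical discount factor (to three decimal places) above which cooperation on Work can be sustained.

0.894

Deviating for the 3 undetected periods gains 20−10 = 10 per period over cooperation, then loses 10−6 = 4 per period forever once punishment starts.
Gain: 10(1 + δ + … + δ^2); loss: 4·δ^3/(1−δ).
No profitable deviation ⇔ 10(1−δ^3) ≤ 4·δ^3, i.e. δ^3 ≥ 10/(10+4) = 5/7.
Hence δ ≥ (5/7)^(1/3) ≈ 0.894.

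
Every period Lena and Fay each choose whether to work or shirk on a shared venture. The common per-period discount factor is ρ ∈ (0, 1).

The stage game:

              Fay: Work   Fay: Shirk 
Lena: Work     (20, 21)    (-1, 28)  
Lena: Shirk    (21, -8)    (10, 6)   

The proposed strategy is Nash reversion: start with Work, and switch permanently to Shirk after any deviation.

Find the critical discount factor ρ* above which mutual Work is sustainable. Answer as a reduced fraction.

Lena: cooperation gives 20 each period; deviation gives 21 once then 10 forever.
  20/(1−ρ) ≥ 21 + 10ρ/(1−ρ) ⇒ ρ ≥ 1/11.
Fay: cooperation gives 21 each period; deviation gives 28 once then 6 forever.
  ρ ≥ 7/22.
Both must hold, so the binding constraint is Fay's: ρ ≥ 7/22.

7/22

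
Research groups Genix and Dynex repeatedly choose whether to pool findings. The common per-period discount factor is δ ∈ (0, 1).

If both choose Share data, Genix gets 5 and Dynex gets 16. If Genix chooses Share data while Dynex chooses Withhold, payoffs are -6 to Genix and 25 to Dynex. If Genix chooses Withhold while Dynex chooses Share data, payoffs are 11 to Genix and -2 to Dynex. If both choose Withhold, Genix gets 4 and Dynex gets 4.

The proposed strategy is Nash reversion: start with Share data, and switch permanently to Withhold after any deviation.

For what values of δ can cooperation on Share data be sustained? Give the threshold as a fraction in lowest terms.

Genix: cooperation gives 5 each period; deviation gives 11 once then 4 forever.
  5/(1−δ) ≥ 11 + 4δ/(1−δ) ⇒ δ ≥ 6/7.
Dynex: cooperation gives 16 each period; deviation gives 25 once then 4 forever.
  δ ≥ 9/21 = 3/7.
Both must hold, so the binding constraint is Genix's: δ ≥ 6/7.

6/7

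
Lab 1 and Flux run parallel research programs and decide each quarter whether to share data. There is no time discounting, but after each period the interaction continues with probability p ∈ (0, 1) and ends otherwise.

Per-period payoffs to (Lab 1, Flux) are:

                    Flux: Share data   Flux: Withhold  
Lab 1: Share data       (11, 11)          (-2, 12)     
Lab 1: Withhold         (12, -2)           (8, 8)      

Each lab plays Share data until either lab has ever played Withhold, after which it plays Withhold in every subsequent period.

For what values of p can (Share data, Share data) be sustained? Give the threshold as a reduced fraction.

1/4

Expected cooperation value is 11 + p·11 + p²·11 + … = 11/(1−p); deviation gives 12 + p·8/(1−p).
11 ≥ 12(1−p) + 8p ⇒ 4p ≥ 1 ⇒ p ≥ 1/4.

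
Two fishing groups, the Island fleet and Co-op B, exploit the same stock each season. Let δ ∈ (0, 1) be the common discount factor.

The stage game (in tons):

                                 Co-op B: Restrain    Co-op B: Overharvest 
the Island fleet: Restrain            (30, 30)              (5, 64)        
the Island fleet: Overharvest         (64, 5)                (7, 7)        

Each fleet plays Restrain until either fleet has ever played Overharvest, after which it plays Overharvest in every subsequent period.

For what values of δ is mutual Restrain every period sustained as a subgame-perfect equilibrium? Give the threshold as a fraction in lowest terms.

One-period gain from deviating is 64 − 30 = 34. The loss is 30 − 7 = 23 in every subsequent period, with present value 23·δ/(1−δ).
Deviation is unprofitable when 23·δ/(1−δ) ≥ 34, i.e. δ/(1−δ) ≥ 34/23.
Equivalently δ ≥ 34/(34+23) = 34/57.

34/57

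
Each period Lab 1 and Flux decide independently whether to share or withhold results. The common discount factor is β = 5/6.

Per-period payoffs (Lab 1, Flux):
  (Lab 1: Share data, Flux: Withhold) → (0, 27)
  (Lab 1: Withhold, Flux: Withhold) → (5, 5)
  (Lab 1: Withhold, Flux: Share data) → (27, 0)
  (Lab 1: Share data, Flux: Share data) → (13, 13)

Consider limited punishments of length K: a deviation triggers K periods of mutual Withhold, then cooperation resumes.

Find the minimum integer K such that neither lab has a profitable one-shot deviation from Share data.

Need Σ_{k=1}^{K} β^k ≥ (27−13)/(13−5) = 1.7500 at β = 5/6.
At K = 2 the sum is 1.5278 < 1.7500; at K = 3 it is 2.1065 ≥ 1.7500.
So the minimum punishment length is K = 3.

3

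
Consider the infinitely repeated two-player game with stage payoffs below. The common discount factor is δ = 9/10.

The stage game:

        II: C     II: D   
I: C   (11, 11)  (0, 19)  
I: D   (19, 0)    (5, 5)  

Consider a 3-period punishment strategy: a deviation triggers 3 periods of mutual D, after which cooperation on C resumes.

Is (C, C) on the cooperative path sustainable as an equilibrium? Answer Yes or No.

Yes

Comparing payoff streams over the 4 periods until play realigns: cooperate → 11(1+δ+…+δ^3); deviate → 19 + 5(δ+…+δ^3).
Cooperation is sustained iff (11−5)(δ+…+δ^3) ≥ 19−11.
δ+…+δ^3 = 9/10·(1−(9/10)^3)/(1−9/10) = 2.4390, and (19−11)/(11−5) = 1.3333.
2.4390 ≥ 1.3333, so cooperation is sustainable.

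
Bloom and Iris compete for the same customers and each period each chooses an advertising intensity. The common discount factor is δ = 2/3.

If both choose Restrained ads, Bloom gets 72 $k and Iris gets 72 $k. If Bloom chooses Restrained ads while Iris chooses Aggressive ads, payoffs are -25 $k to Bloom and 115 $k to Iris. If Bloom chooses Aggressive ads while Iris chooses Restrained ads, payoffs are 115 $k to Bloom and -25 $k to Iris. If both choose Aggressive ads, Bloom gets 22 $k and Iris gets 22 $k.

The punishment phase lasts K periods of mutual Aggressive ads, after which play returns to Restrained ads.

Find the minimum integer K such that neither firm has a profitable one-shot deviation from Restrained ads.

IC: δ(1−δ^K)/(1−δ) ≥ (115−72)/(72−22) = 43/50.
With δ = 2/3: need 1 − δ^K ≥ 43/50·(1−2/3)/(2/3), i.e. δ^K ≤ 0.5700.
Since (2/3)^1 = 0.6667 and (2/3)^2 = 0.4444, the smallest such K is 2.

2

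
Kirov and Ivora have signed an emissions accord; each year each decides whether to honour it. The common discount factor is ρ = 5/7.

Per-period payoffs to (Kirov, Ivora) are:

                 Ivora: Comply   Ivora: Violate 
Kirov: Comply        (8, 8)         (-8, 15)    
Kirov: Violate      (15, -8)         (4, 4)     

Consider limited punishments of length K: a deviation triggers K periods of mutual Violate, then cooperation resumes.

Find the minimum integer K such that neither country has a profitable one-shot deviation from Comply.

IC: ρ(1−ρ^K)/(1−ρ) ≥ (15−8)/(8−4) = 7/4.
With ρ = 5/7: need 1 − ρ^K ≥ 7/4·(1−5/7)/(5/7), i.e. ρ^K ≤ 0.3000.
Since (5/7)^3 = 0.3644 and (5/7)^4 = 0.2603, the smallest such K is 4.

4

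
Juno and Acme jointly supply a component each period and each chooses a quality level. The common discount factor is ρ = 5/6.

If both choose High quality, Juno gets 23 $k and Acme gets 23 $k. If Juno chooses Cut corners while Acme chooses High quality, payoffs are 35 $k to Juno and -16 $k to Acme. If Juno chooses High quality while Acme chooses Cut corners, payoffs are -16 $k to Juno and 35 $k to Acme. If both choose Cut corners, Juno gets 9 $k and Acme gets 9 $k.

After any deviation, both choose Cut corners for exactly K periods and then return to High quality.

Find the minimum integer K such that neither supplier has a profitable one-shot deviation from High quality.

IC: ρ(1−ρ^K)/(1−ρ) ≥ (35−23)/(23−9) = 6/7.
With ρ = 5/6: need 1 − ρ^K ≥ 6/7·(1−5/6)/(5/6), i.e. ρ^K ≤ 0.8286.
Since (5/6)^1 = 0.8333 and (5/6)^2 = 0.6944, the smallest such K is 2.

2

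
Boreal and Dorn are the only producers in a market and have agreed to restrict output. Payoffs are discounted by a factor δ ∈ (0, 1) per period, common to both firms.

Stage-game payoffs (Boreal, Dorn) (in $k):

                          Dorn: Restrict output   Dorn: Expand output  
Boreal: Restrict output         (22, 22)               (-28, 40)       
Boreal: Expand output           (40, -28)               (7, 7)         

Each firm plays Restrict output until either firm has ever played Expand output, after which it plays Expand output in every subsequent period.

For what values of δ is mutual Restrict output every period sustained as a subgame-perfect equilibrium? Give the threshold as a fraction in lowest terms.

Cooperation forever yields 22 each period: 22/(1−δ).
Deviating yields 40 once, then 7 forever: 40 + 7δ/(1−δ).
No profitable deviation requires 22/(1−δ) ≥ 40 + 7δ/(1−δ).
Multiplying by (1−δ): 22 ≥ 40(1−δ) + 7δ = 40 − 33δ.
So 33δ ≥ 18, i.e. δ ≥ 18/33 = 6/11.

6/11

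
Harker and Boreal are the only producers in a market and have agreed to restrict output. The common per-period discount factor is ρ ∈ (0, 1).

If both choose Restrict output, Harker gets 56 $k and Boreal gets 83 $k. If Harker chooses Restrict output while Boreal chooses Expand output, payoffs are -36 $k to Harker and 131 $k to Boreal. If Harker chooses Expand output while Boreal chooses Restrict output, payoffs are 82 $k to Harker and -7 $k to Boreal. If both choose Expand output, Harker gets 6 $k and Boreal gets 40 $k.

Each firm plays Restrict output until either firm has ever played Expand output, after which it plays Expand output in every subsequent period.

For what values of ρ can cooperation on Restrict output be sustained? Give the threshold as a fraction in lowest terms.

Harker's threshold: (82−56)/(82−6) = 13/38.
Boreal's threshold: (131−83)/(131−40) = 48/91.
13/38 < 48/91, so Boreal binds and ρ* = 48/91.

48/91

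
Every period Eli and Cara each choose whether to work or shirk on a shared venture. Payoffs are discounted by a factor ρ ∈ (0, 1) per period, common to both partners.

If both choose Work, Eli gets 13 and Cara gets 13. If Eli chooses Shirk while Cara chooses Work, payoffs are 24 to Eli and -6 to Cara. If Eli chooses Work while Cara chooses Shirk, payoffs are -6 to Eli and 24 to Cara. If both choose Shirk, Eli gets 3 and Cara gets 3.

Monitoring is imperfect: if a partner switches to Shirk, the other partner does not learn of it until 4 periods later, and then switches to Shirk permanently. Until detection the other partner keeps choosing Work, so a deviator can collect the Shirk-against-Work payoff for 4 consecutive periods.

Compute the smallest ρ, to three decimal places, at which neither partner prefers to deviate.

0.851

A deviator earns 24 for 4 periods, then 3 forever; cooperating earns 13 forever. Multiplying the IC by (1−ρ):
13 ≥ 24(1−ρ^4) + 3ρ^4, so 21·ρ^4 ≥ 11 and ρ^4 ≥ 11/21.
ρ ≥ (11/21)^(1/4) ≈ 0.851.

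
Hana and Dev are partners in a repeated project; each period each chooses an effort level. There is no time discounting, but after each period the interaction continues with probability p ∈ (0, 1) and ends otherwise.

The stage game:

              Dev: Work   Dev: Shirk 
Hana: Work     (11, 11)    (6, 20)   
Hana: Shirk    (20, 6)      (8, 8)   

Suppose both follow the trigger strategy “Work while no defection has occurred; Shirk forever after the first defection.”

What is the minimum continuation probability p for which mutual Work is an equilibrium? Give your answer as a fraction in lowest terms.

3/4

Expected cooperation value is 11 + p·11 + p²·11 + … = 11/(1−p); deviation gives 20 + p·8/(1−p).
11 ≥ 20(1−p) + 8p ⇒ 12p ≥ 9 ⇒ p ≥ 9/12 = 3/4.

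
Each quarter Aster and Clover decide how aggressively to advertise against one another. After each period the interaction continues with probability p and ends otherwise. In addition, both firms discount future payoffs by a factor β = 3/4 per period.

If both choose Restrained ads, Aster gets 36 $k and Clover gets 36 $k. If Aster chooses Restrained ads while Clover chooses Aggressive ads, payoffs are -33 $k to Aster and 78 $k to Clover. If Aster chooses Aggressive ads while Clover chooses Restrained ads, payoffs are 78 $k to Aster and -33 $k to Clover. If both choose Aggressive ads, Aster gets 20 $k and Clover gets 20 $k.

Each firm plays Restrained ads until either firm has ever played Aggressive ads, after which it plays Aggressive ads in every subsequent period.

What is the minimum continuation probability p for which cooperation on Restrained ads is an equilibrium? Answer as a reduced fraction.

28/29

With continuation probability p and discount β, the effective per-period discount factor is βp.
Grim-trigger IC: βp ≥ (78−36)/(78−20) = 21/29.
So p ≥ (21/29)/(3/4) = 28/29.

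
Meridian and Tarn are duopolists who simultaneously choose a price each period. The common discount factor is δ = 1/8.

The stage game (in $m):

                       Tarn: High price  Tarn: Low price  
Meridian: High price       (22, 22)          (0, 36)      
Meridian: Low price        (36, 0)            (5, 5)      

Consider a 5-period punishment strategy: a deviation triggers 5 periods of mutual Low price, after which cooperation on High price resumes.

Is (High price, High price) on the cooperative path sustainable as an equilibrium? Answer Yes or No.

IC: δ+…+δ^5 ≥ (36−22)/(22−5) = 14/17.
At δ = 1/8: partial sum = 0.1429 < 0.8235. Cooperation not sustainable.

No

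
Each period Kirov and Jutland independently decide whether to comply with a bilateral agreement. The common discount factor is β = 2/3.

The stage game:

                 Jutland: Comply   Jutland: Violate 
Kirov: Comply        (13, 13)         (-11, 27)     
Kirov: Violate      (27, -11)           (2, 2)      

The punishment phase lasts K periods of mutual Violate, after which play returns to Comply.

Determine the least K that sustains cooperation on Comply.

IC: β(1−β^K)/(1−β) ≥ (27−13)/(13−2) = 14/11.
With β = 2/3: need 1 − β^K ≥ 14/11·(1−2/3)/(2/3), i.e. β^K ≤ 0.3636.
Since (2/3)^2 = 0.4444 and (2/3)^3 = 0.2963, the smallest such K is 3.

3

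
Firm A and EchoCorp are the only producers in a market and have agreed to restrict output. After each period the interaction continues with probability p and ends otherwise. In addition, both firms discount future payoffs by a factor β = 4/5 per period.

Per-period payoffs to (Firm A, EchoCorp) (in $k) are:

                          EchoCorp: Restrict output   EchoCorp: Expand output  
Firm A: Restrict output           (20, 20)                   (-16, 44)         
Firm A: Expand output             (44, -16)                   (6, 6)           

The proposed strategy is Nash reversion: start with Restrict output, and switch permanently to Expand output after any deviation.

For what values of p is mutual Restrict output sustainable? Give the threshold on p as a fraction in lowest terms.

With continuation probability p and discount β, the effective per-period discount factor is βp.
Grim-trigger IC: βp ≥ (44−20)/(44−6) = 12/19.
So p ≥ (12/19)/(4/5) = 15/19.

15/19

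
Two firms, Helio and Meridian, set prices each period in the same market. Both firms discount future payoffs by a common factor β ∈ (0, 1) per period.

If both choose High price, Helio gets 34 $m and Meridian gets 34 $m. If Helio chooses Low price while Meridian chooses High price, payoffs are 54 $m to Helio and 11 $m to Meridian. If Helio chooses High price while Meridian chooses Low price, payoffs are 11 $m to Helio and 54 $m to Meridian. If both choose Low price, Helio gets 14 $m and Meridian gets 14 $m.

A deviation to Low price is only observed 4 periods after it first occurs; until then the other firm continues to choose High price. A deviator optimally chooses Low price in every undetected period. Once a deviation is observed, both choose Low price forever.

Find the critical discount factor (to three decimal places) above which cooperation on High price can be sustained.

Deviating for the 4 undetected periods gains 54−34 = 20 per period over cooperation, then loses 34−14 = 20 per period forever once punishment starts.
Gain: 20(1 + β + … + β^3); loss: 20·β^4/(1−β).
No profitable deviation ⇔ 20(1−β^4) ≤ 20·β^4, i.e. β^4 ≥ 20/(20+20) = 1/2.
Hence β ≥ (1/2)^(1/4) ≈ 0.841.

0.841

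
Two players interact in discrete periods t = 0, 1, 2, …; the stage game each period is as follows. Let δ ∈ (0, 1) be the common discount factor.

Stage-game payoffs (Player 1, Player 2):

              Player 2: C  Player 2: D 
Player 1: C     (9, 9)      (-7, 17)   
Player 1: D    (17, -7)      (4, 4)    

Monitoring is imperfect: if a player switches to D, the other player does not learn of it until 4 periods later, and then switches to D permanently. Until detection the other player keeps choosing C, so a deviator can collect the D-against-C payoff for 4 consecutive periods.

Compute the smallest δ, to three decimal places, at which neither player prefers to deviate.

0.886

Deviating for the 4 undetected periods gains 17−9 = 8 per period over cooperation, then loses 9−4 = 5 per period forever once punishment starts.
Gain: 8(1 + δ + … + δ^3); loss: 5·δ^4/(1−δ).
No profitable deviation ⇔ 8(1−δ^4) ≤ 5·δ^4, i.e. δ^4 ≥ 8/(8+5) = 8/13.
Hence δ ≥ (8/13)^(1/4) ≈ 0.886.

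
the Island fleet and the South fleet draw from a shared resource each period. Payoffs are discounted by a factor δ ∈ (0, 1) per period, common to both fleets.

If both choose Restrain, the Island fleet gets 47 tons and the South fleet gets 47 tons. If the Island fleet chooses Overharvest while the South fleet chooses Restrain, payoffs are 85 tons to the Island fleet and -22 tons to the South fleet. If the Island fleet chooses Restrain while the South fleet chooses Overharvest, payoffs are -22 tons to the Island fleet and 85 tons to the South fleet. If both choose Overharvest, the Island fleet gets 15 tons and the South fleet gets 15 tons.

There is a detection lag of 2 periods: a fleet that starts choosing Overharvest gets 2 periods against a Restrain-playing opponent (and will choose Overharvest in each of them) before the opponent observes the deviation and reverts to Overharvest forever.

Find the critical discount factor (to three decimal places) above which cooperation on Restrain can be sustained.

0.737

A deviator earns 85 for 2 periods, then 15 forever; cooperating earns 47 forever. Multiplying the IC by (1−δ):
47 ≥ 85(1−δ^2) + 15δ^2, so 70·δ^2 ≥ 38 and δ^2 ≥ 19/35.
δ ≥ (19/35)^(1/2) ≈ 0.737.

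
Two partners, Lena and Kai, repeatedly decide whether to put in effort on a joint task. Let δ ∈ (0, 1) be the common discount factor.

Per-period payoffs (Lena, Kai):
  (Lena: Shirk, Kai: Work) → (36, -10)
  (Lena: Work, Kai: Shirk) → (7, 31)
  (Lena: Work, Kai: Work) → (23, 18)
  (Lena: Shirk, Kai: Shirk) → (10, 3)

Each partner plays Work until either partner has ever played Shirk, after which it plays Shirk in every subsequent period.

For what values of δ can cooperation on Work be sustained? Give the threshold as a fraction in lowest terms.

For Lena: deviation gain 36−23 = 13, per-period punishment loss 23−10 = 13. IC gives δ ≥ 13/26 = 1/2.
For Kai: gain 13, loss 15 per period, so δ ≥ 13/28.
The tighter constraint is Lena's, so cooperation needs δ ≥ 1/2.

1/2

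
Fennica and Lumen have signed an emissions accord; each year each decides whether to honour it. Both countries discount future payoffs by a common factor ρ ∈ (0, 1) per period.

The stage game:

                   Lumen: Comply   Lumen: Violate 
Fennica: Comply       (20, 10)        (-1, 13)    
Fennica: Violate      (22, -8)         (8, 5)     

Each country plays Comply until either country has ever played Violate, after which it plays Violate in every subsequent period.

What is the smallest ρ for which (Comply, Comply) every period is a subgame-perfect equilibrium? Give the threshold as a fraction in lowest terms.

3/8

Fennica: cooperation gives 20 each period; deviation gives 22 once then 8 forever.
  20/(1−ρ) ≥ 22 + 8ρ/(1−ρ) ⇒ ρ ≥ 2/14 = 1/7.
Lumen: cooperation gives 10 each period; deviation gives 13 once then 5 forever.
  ρ ≥ 3/8.
Both must hold, so the binding constraint is Lumen's: ρ ≥ 3/8.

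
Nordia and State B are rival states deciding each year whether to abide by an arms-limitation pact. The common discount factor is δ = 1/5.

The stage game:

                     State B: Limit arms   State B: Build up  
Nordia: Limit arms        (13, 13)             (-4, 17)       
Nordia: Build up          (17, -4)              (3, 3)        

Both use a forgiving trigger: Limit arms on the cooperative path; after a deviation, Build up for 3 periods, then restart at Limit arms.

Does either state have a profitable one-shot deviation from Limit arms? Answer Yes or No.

Yes

A one-shot deviation gives 17 now, then 3 for 3 periods, then back to 13.
Gain from deviating: (17−13) today; loss: (13−3) in each of the next 3 periods.
No-deviation condition: (13−3)(δ+…+δ^3) ≥ 17−13, i.e. δ+…+δ^3 ≥ 2/5.
At δ = 1/5: δ+…+δ^3 = 0.2480 < 0.4000.
So cooperation is not sustainable.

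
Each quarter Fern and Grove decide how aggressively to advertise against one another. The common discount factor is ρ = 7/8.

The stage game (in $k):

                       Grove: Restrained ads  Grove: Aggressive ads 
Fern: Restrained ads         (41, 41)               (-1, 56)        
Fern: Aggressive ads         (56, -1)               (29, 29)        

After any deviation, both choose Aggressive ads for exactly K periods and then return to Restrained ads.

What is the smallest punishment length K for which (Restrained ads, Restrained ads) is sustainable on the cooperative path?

Need Σ_{k=1}^{K} ρ^k ≥ (56−41)/(41−29) = 1.2500 at ρ = 7/8.
At K = 1 the sum is 0.8750 < 1.2500; at K = 2 it is 1.6406 ≥ 1.2500.
So the minimum punishment length is K = 2.

2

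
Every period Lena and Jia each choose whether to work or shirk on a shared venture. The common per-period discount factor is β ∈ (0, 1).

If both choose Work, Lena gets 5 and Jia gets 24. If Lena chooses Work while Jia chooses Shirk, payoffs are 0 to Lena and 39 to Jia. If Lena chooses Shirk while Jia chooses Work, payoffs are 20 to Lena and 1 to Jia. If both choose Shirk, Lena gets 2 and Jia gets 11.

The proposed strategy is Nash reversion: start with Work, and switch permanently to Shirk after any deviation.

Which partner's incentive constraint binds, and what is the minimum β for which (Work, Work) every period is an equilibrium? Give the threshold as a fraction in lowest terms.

For Lena: deviation gain 20−5 = 15, per-period punishment loss 5−2 = 3. IC gives β ≥ 15/18 = 5/6.
For Jia: gain 15, loss 13 per period, so β ≥ 15/28.
The tighter constraint is Lena's, so cooperation needs β ≥ 5/6.

Lena; β ≥ 5/6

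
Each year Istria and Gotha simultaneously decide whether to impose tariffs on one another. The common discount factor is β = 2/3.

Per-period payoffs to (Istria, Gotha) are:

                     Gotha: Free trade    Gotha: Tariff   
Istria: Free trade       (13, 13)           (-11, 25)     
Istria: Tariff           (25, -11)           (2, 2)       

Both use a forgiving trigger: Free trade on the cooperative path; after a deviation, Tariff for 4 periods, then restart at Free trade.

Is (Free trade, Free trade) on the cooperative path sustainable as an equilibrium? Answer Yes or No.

Yes

Comparing payoff streams over the 5 periods until play realigns: cooperate → 13(1+β+…+β^4); deviate → 25 + 2(β+…+β^4).
Cooperation is sustained iff (13−2)(β+…+β^4) ≥ 25−13.
β+…+β^4 = 2/3·(1−(2/3)^4)/(1−2/3) = 1.6049, and (25−13)/(13−2) = 1.0909.
1.6049 ≥ 1.0909, so cooperation is sustainable.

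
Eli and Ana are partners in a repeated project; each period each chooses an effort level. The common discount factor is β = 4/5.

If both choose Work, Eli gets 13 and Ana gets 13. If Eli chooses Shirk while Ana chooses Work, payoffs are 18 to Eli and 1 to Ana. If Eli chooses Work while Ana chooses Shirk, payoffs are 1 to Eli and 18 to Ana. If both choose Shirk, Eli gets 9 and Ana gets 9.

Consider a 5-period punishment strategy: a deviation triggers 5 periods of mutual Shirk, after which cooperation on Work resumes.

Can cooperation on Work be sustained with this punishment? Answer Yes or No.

A one-shot deviation gives 18 now, then 9 for 5 periods, then back to 13.
Gain from deviating: (18−13) today; loss: (13−9) in each of the next 5 periods.
No-deviation condition: (13−9)(β+…+β^5) ≥ 18−13, i.e. β+…+β^5 ≥ 5/4.
At β = 4/5: β+…+β^5 = 2.6893 ≥ 1.2500.
So cooperation is sustainable.

Yes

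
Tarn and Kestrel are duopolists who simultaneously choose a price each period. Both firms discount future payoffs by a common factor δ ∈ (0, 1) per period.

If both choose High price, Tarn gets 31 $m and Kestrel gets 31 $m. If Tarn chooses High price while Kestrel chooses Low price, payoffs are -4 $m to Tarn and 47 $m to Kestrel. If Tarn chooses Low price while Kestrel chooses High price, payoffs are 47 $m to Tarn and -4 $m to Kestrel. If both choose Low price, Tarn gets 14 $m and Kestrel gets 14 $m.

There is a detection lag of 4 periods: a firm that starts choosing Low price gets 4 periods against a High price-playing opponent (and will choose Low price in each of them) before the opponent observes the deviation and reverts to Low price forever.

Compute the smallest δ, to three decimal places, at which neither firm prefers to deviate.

Deviating for the 4 undetected periods gains 47−31 = 16 per period over cooperation, then loses 31−14 = 17 per period forever once punishment starts.
Gain: 16(1 + δ + … + δ^3); loss: 17·δ^4/(1−δ).
No profitable deviation ⇔ 16(1−δ^4) ≤ 17·δ^4, i.e. δ^4 ≥ 16/(16+17) = 16/33.
Hence δ ≥ (16/33)^(1/4) ≈ 0.834.

0.834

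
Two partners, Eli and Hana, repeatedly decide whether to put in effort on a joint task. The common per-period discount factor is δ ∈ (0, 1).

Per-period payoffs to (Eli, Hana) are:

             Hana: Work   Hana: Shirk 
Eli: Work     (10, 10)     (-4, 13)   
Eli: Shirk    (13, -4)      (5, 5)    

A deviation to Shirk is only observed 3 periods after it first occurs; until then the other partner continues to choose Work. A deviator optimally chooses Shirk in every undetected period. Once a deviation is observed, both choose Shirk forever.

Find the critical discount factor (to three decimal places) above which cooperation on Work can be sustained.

Deviating for the 3 undetected periods gains 13−10 = 3 per period over cooperation, then loses 10−5 = 5 per period forever once punishment starts.
Gain: 3(1 + δ + … + δ^2); loss: 5·δ^3/(1−δ).
No profitable deviation ⇔ 3(1−δ^3) ≤ 5·δ^3, i.e. δ^3 ≥ 3/(3+5) = 3/8.
Hence δ ≥ (3/8)^(1/3) ≈ 0.721.

0.721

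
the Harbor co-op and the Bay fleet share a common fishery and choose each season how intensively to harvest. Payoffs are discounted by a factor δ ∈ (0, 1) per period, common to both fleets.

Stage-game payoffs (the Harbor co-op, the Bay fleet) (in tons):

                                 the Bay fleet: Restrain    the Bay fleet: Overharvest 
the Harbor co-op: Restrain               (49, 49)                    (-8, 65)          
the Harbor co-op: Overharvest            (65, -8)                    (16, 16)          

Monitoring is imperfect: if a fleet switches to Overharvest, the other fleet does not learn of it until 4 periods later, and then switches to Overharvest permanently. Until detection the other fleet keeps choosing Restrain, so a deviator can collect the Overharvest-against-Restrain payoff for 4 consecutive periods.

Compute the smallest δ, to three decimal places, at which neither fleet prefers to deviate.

Deviating for the 4 undetected periods gains 65−49 = 16 per period over cooperation, then loses 49−16 = 33 per period forever once punishment starts.
Gain: 16(1 + δ + … + δ^3); loss: 33·δ^4/(1−δ).
No profitable deviation ⇔ 16(1−δ^4) ≤ 33·δ^4, i.e. δ^4 ≥ 16/(16+33) = 16/49.
Hence δ ≥ (16/49)^(1/4) ≈ 0.756.

0.756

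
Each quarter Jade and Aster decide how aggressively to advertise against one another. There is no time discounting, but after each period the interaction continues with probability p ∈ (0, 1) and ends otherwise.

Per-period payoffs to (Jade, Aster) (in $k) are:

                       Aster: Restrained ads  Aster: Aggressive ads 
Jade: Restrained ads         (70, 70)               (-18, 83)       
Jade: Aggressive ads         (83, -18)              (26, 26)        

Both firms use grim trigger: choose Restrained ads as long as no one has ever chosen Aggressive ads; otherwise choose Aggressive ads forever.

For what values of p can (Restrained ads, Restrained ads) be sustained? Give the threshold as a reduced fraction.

13/57

With no time discounting, the continuation probability p plays the role of the discount factor.
Grim-trigger IC: 70/(1−p) ≥ 83 + 26p/(1−p) ⇒ p ≥ (83−70)/(83−26) = 13/57.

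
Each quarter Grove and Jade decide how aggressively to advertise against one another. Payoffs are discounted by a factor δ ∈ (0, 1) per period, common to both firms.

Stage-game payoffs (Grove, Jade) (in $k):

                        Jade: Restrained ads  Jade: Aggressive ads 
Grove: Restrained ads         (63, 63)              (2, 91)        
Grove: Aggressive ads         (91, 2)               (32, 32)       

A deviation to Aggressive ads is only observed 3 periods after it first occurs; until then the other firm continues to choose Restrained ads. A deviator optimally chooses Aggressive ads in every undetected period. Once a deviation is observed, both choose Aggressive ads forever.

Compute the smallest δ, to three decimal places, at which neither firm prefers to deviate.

A deviator earns 91 for 3 periods, then 32 forever; cooperating earns 63 forever. Multiplying the IC by (1−δ):
63 ≥ 91(1−δ^3) + 32δ^3, so 59·δ^3 ≥ 28 and δ^3 ≥ 28/59.
δ ≥ (28/59)^(1/3) ≈ 0.780.

0.780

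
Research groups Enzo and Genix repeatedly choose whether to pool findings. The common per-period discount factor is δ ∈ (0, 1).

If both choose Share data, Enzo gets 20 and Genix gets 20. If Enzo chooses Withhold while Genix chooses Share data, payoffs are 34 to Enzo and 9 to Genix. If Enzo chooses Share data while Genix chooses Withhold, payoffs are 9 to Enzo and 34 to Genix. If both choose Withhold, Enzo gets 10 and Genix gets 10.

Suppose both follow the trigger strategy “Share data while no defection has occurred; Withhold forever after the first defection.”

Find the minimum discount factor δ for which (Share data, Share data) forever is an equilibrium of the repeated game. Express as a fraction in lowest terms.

Cooperation forever yields 20 each period: 20/(1−δ).
Deviating yields 34 once, then 10 forever: 34 + 10δ/(1−δ).
No profitable deviation requires 20/(1−δ) ≥ 34 + 10δ/(1−δ).
Multiplying by (1−δ): 20 ≥ 34(1−δ) + 10δ = 34 − 24δ.
So 24δ ≥ 14, i.e. δ ≥ 14/24 = 7/12.

7/12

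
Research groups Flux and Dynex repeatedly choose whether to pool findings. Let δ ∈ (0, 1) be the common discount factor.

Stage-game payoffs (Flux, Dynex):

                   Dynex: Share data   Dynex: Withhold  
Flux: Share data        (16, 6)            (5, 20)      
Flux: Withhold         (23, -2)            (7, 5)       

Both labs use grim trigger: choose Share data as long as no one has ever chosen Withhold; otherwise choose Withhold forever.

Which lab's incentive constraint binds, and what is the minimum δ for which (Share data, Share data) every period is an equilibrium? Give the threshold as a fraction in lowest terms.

Dynex; δ ≥ 14/15

Flux: cooperation gives 16 each period; deviation gives 23 once then 7 forever.
  16/(1−δ) ≥ 23 + 7δ/(1−δ) ⇒ δ ≥ 7/16.
Dynex: cooperation gives 6 each period; deviation gives 20 once then 5 forever.
  δ ≥ 14/15.
Both must hold, so the binding constraint is Dynex's: δ ≥ 14/15.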